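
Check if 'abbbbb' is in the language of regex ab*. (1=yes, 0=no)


Pattern: ab*
String: 'abbbbb'
Pattern requires: exactly one 'a' followed by zero or more 'b's
First char is 'a' -> OK
Rest 'bbbbb': all b's? Yes
Result: 1

1


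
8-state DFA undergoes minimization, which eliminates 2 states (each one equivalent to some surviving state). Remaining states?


Original DFA: 8 states
Redundant states removed: 2
Minimized states = original - removed
= 8 - 2
= 6

6


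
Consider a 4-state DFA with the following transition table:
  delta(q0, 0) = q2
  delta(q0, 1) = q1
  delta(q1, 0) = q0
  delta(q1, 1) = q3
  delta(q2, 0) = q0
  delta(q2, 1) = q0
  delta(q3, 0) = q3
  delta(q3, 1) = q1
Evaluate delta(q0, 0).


Looking up transition function:
delta(q0, 0) in the table
Row: q0, Column: 0
Result: q2

q2


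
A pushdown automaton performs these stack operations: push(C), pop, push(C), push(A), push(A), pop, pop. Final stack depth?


Tracing stack operations:
  push(C) -> stack = [C], depth=1
  pop -> removed C, stack = [], depth=0
  push(C) -> stack = [C], depth=1
  push(A) -> stack = [C,A], depth=2
  push(A) -> stack = [C,A,A], depth=3
  pop -> removed A, stack = [C,A], depth=2
  pop -> removed A, stack = [C], depth=1
Final depth = 1

1


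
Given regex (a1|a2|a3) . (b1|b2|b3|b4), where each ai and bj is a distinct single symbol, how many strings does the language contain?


First group: 3 alternatives
Second group: 4 alternatives
Concatenation: each choice from group 1 pairs with each from group 2
Total = 3 x 4 = 12

12


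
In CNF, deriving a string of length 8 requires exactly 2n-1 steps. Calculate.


Chomsky Normal Form derivation:
String length n = 8
Each step either:
  - Splits a nonterminal into two (n-1 such steps)
  - Converts a nonterminal to terminal (n such steps)
Total = (n-1) + n = 2n - 1
= 2(8) - 1
= 16 - 1
= 15

15


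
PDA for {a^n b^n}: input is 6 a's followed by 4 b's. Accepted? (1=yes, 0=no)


Language requires equal numbers of a's and b's
PDA pushes for each 'a', pops for each 'b'
Number of a's = 6
Number of b's = 4
6 != 4 -> Reject

0


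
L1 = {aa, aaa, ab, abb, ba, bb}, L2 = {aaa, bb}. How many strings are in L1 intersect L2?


L1 = {aa, aaa, ab, abb, ba, bb}
L2 = {aaa, bb}
Checking each string in L1 against L2:
  'aa': in L2? No
  'aaa': in L2? Yes
  'ab': in L2? No
  'abb': in L2? No
  'ba': in L2? No
  'bb': in L2? Yes
Intersection = {aaa, bb}
|L1 ∩ L2| = 2

2


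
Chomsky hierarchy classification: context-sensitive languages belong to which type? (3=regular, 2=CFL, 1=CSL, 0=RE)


Chomsky hierarchy levels:
  Type 3: Regular (DFA/NFA/regex)
  Type 2: Context-free (PDA)
  Type 1: Context-sensitive
  Type 0: Recursively enumerable (TM)
'context-sensitive' corresponds to Type 1

1


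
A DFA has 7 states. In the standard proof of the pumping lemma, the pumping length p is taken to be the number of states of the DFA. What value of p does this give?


Pumping lemma for regular languages (standard proof):
Take p = |Q|, the number of DFA states.
Any string of length >= |Q| passes through |Q|+1 states while reading its first |Q| symbols,
so by pigeonhole some state repeats, giving the loop that can be pumped.
Here |Q| = 7
Therefore the proof uses p = 7

7


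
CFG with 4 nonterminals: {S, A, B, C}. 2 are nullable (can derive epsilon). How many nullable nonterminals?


Nonterminals: {S, A, B, C}
A nonterminal is nullable if it can derive epsilon
Counting nullable nonterminals: 2
Total nullable = 2

2


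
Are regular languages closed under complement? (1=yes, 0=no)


Regular languages are closed under all standard operations:
- Union: Yes (product construction)
- Intersection: Yes (product construction)
- Complement: Yes (swap accept/reject)
- Concatenation: Yes (NFA construction)
Operation: complement -> Closed

1


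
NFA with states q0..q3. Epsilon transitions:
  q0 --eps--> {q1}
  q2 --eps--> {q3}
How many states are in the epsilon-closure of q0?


Starting from q0
Initialize closure = {q0}
Follow epsilon from q0 -> add q1
Final closure: {q0, q1}
Size = 2

2


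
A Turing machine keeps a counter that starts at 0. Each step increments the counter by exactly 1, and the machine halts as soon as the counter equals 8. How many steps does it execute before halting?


Counter starts at 0. Counting sequence:
  Step 1: counter = 1
  Step 2: counter = 2
  Step 3: counter = 3
  Step 4: counter = 4
  Step 5: counter = 5
  Step 6: counter = 6
  Step 7: counter = 7
  Step 8: counter = 8
Counter reached 8 -> halt
Total steps = 8

8


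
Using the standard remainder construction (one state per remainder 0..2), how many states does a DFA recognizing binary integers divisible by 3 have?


Divisibility by 3 is tracked via the remainder mod 3: 0, 1, ..., 2
The construction assigns one state to each remainder
Number of remainders = 3

3


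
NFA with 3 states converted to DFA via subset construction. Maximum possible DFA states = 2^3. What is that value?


NFA has 3 states
Subset construction: each DFA state = subset of NFA states
Maximum subsets = 2^3
2^3 = 8

8


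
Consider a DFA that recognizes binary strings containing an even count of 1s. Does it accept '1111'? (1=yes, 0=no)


DFA has 2 states: q_even (start, accept=yes) and q_odd
Processing string '1111' character by character:
  Position 0: read '1', 1-count=1 -> q_odd
  Position 1: read '1', 1-count=2 -> q_even
  Position 2: read '1', 1-count=3 -> q_odd
  Position 3: read '1', 1-count=4 -> q_even
Final state: q_even, total 1s = 4 (even); the DFA requires an even count -> accept

1


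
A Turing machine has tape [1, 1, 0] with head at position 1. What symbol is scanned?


Tape: [1, 1, 0]
Positions: 0 1 2
Values:    1 1 0
Head at position 1
tape[1] = 1

1


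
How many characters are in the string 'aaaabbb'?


String: 'aaaabbb'
Counting characters:
  'a' appears 4 time(s)
  'b' appears 3 time(s)
Total length = 4 + 3 = 7

7


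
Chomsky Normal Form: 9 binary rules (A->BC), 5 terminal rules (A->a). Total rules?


CNF allows two rule forms:
  A -> BC (binary): 9 rules
  A -> a (terminal): 5 rules
Total = 9 + 5 = 14

14


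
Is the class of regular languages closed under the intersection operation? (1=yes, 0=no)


Regular languages are closed under:
- Union (DFA product construction)
- Intersection (DFA product construction)
- Complement (swap accept/reject states)
- Concatenation (NFA construction)
- Kleene star (NFA construction)
intersection is in this list
Therefore: closed

1


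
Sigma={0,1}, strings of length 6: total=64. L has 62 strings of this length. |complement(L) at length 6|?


Alphabet: {0,1}
String length: 6
Total strings of length 6 = 2^6 = 64
Strings in L = 62
Complement = total - |L|
= 64 - 62
= 2

2


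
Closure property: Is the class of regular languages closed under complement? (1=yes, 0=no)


Regular languages are closed under all standard operations:
- Union: Yes (product construction)
- Intersection: Yes (product construction)
- Complement: Yes (swap accept/reject)
- Concatenation: Yes (NFA construction)
Operation: complement -> Closed

1


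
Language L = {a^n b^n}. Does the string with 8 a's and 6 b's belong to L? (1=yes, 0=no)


Language requires equal numbers of a's and b's
PDA pushes for each 'a', pops for each 'b'
Number of a's = 8
Number of b's = 6
8 != 6 -> Reject

0


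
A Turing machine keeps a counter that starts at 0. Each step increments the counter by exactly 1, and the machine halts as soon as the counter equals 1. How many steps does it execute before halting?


Counter starts at 0. Counting sequence:
  Step 1: counter = 1
Counter reached 1 -> halt
Total steps = 1

1


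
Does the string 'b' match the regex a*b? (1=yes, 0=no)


Pattern: a*b
String: 'b'
Pattern requires: zero or more 'a's followed by exactly one 'b'
Found 0 leading 'a's
Remaining: 'b'
Remaining is exactly 'b' -> match
Result: 1

1


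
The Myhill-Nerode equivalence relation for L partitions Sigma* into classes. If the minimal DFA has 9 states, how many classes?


Myhill-Nerode theorem:
Number of equivalence classes = number of states in minimal DFA
Minimal DFA states = 9
Therefore equivalence classes = 9

9


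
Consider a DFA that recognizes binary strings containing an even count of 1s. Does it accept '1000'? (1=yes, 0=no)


DFA has 2 states: q_even (start, accept=yes) and q_odd
Processing string '1000' character by character:
  Position 0: read '1', 1-count=1 -> q_odd
  Position 1: read '0', 1-count=1 -> q_odd (no change)
  Position 2: read '0', 1-count=1 -> q_odd (no change)
  Position 3: read '0', 1-count=1 -> q_odd (no change)
Final state: q_odd, total 1s = 1 (odd); the DFA requires an even count -> reject

0


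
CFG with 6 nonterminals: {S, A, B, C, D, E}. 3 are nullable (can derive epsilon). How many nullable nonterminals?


Nonterminals: {S, A, B, C, D, E}
A nonterminal is nullable if it can derive epsilon
Counting nullable nonterminals: 3
Total nullable = 3

3


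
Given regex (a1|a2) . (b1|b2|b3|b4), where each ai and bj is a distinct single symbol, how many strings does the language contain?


First group: 2 alternatives
Second group: 4 alternatives
Concatenation: each choice from group 1 pairs with each from group 2
Total = 2 x 4 = 8

8


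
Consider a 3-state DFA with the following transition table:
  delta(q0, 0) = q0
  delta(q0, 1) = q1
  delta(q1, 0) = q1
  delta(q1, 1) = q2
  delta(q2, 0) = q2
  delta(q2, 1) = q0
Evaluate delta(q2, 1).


Looking up transition function:
delta(q2, 1) in the table
Row: q2, Column: 1
Result: q0

q0


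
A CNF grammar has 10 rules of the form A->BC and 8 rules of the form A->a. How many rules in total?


CNF allows two rule forms:
  A -> BC (binary): 10 rules
  A -> a (terminal): 8 rules
Total = 10 + 8 = 18

18


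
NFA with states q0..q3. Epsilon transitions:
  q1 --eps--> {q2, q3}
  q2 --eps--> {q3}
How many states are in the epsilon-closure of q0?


Starting from q0
Initialize closure = {q0}
q0 has no outgoing epsilon transitions -> nothing to add
Final closure: {q0}
Size = 1

1


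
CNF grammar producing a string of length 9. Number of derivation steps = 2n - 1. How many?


Chomsky Normal Form derivation:
String length n = 9
Each step either:
  - Splits a nonterminal into two (n-1 such steps)
  - Converts a nonterminal to terminal (n such steps)
Total = (n-1) + n = 2n - 1
= 2(9) - 1
= 18 - 1
= 17

17


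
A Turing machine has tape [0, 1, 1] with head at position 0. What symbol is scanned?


Tape: [0, 1, 1]
Positions: 0 1 2
Values:    0 1 1
Head at position 0
tape[0] = 0

0


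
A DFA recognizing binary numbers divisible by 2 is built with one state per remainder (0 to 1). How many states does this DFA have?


Divisibility by 2 is tracked via the remainder mod 2: 0, 1, ..., 1
The construction assigns one state to each remainder
Number of remainders = 2

2


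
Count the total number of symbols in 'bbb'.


String: 'bbb'
Counting characters:
  'b' appears 3 time(s)
Total length = 0 + 3 = 3

3


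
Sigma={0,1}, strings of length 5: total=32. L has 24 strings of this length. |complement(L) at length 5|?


Alphabet: {0,1}
String length: 5
Total strings of length 5 = 2^5 = 32
Strings in L = 24
Complement = total - |L|
= 32 - 24
= 8

8


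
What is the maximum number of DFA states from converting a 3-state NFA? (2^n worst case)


NFA has 3 states
Subset construction: each DFA state = subset of NFA states
Maximum subsets = 2^3
2^3 = 8

8


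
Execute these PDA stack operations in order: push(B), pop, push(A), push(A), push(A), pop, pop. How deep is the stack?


Tracing stack operations:
  push(B) -> stack = [B], depth=1
  pop -> removed B, stack = [], depth=0
  push(A) -> stack = [A], depth=1
  push(A) -> stack = [A,A], depth=2
  push(A) -> stack = [A,A,A], depth=3
  pop -> removed A, stack = [A,A], depth=2
  pop -> removed A, stack = [A], depth=1
Final depth = 1

1


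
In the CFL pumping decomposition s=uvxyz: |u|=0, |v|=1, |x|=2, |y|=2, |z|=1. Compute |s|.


|s| = |u| + |v| + |x| + |y| + |z|
= 0 + 1 + 2 + 2 + 1
= 1 + 2 + 3
= 3 + 3
= 6

6


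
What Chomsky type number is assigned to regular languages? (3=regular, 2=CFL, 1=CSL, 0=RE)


Chomsky hierarchy levels:
  Type 3: Regular (DFA/NFA/regex)
  Type 2: Context-free (PDA)
  Type 1: Context-sensitive
  Type 0: Recursively enumerable (TM)
'regular' corresponds to Type 3

3


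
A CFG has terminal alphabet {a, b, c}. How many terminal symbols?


Terminal symbols: a, b, c
Counting each: a (#1), b (#2), c (#3)
Total = 3

3


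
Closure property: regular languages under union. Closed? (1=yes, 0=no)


Regular languages are closed under:
- Union (DFA product construction)
- Intersection (DFA product construction)
- Complement (swap accept/reject states)
- Concatenation (NFA construction)
- Kleene star (NFA construction)
union is in this list
Therefore: closed

1


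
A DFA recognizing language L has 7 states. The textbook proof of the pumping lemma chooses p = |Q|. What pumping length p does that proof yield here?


Pumping lemma for regular languages (standard proof):
Take p = |Q|, the number of DFA states.
Any string of length >= |Q| passes through |Q|+1 states while reading its first |Q| symbols,
so by pigeonhole some state repeats, giving the loop that can be pumped.
Here |Q| = 7
Therefore the proof uses p = 7

7


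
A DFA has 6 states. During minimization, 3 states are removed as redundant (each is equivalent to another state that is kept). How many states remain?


Original DFA: 6 states
Redundant states removed: 3
Minimized states = original - removed
= 6 - 3
= 3

3


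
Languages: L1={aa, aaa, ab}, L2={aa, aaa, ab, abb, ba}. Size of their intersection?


L1 = {aa, aaa, ab}
L2 = {aa, aaa, ab, abb, ba}
Checking each string in L1 against L2:
  'aa': in L2? Yes
  'aaa': in L2? Yes
  'ab': in L2? Yes
Intersection = {aa, aaa, ab}
|L1 ∩ L2| = 3

3


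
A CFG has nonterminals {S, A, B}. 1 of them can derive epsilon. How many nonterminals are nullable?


Nonterminals: {S, A, B}
A nonterminal is nullable if it can derive epsilon
Counting nullable nonterminals: 1
Total nullable = 1

1


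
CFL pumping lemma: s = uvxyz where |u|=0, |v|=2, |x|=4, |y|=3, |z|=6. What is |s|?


|s| = |u| + |v| + |x| + |y| + |z|
= 0 + 2 + 4 + 3 + 6
= 2 + 4 + 9
= 6 + 9
= 15

15


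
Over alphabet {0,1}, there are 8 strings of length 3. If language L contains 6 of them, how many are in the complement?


Alphabet: {0,1}
String length: 3
Total strings of length 3 = 2^3 = 8
Strings in L = 6
Complement = total - |L|
= 8 - 6
= 2

2


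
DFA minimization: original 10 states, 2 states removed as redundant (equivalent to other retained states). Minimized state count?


Original DFA: 10 states
Redundant states removed: 2
Minimized states = original - removed
= 10 - 2
= 8

8


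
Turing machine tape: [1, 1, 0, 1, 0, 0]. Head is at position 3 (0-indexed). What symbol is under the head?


Tape: [1, 1, 0, 1, 0, 0]
Positions: 0 1 2 3 4 5
Values:    1 1 0 1 0 0
Head at position 3
tape[3] = 1

1


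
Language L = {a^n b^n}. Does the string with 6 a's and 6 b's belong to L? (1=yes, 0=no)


Language requires equal numbers of a's and b's
PDA pushes for each 'a', pops for each 'b'
Number of a's = 6
Number of b's = 6
6 == 6 -> Accept

1


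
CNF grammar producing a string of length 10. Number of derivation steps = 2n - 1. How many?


Chomsky Normal Form derivation:
String length n = 10
Each step either:
  - Splits a nonterminal into two (n-1 such steps)
  - Converts a nonterminal to terminal (n such steps)
Total = (n-1) + n = 2n - 1
= 2(10) - 1
= 20 - 1
= 19

19


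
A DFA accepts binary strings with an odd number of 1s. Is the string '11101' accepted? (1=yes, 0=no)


DFA has 2 states: q_even (start, accept=no) and q_odd
Processing string '11101' character by character:
  Position 0: read '1', 1-count=1 -> q_odd
  Position 1: read '1', 1-count=2 -> q_even
  Position 2: read '1', 1-count=3 -> q_odd
  Position 3: read '0', 1-count=3 -> q_odd (no change)
  Position 4: read '1', 1-count=4 -> q_even
Final state: q_even, total 1s = 4 (even); the DFA requires an odd count -> reject

0


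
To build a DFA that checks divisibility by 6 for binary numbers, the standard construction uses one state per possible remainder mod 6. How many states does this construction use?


Divisibility by 6 is tracked via the remainder mod 6: 0, 1, ..., 5
The construction assigns one state to each remainder
Number of remainders = 6

6


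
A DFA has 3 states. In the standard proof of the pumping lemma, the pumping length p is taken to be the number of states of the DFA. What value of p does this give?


Pumping lemma for regular languages (standard proof):
Take p = |Q|, the number of DFA states.
Any string of length >= |Q| passes through |Q|+1 states while reading its first |Q| symbols,
so by pigeonhole some state repeats, giving the loop that can be pumped.
Here |Q| = 3
Therefore the proof uses p = 3

3


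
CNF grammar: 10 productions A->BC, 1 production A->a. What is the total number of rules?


CNF allows two rule forms:
  A -> BC (binary): 10 rules
  A -> a (terminal): 1 rule
Total = 10 + 1 = 11

11


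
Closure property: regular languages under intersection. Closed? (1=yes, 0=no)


Regular languages are closed under:
- Union (DFA product construction)
- Intersection (DFA product construction)
- Complement (swap accept/reject states)
- Concatenation (NFA construction)
- Kleene star (NFA construction)
intersection is in this list
Therefore: closed

1


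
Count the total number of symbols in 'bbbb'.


String: 'bbbb'
Counting characters:
  'b' appears 4 time(s)
Total length = 0 + 4 = 4

4


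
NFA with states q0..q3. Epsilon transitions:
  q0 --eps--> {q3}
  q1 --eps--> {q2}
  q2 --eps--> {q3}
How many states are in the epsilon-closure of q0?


Starting from q0
Initialize closure = {q0}
Follow epsilon from q0 -> add q3
Final closure: {q0, q3}
Size = 2

2


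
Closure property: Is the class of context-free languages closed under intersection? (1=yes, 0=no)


CFL closure properties:
  Closed under: union, concatenation, Kleene star
  NOT closed under: intersection, complement
Operation 'intersection' is in not-closed list -> No (not closed)

0


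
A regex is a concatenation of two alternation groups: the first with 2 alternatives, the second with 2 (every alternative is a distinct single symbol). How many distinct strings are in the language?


First group: 2 alternatives
Second group: 2 alternatives
Concatenation: each choice from group 1 pairs with each from group 2
Total = 2 x 2 = 4

4


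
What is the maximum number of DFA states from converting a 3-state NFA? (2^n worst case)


NFA has 3 states
Subset construction: each DFA state = subset of NFA states
Maximum subsets = 2^3
2^3 = 8

8


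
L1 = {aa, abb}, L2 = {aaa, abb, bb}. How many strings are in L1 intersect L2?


L1 = {aa, abb}
L2 = {aaa, abb, bb}
Checking each string in L1 against L2:
  'aa': in L2? No
  'abb': in L2? Yes
Intersection = {abb}
|L1 ∩ L2| = 1

1


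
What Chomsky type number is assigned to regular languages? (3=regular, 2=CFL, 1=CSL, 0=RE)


Chomsky hierarchy levels:
  Type 3: Regular (DFA/NFA/regex)
  Type 2: Context-free (PDA)
  Type 1: Context-sensitive
  Type 0: Recursively enumerable (TM)
'regular' corresponds to Type 3

3


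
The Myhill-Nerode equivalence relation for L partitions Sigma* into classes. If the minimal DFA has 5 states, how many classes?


Myhill-Nerode theorem:
Number of equivalence classes = number of states in minimal DFA
Minimal DFA states = 5
Therefore equivalence classes = 5

5


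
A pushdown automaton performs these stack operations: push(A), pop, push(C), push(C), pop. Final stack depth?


Tracing stack operations:
  push(A) -> stack = [A], depth=1
  pop -> removed A, stack = [], depth=0
  push(C) -> stack = [C], depth=1
  push(C) -> stack = [C,C], depth=2
  pop -> removed C, stack = [C], depth=1
Final depth = 1

1


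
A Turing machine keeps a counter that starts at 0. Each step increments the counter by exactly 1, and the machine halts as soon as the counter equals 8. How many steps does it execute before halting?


Counter starts at 0. Counting sequence:
  Step 1: counter = 1
  Step 2: counter = 2
  Step 3: counter = 3
  Step 4: counter = 4
  Step 5: counter = 5
  Step 6: counter = 6
  Step 7: counter = 7
  Step 8: counter = 8
Counter reached 8 -> halt
Total steps = 8

8


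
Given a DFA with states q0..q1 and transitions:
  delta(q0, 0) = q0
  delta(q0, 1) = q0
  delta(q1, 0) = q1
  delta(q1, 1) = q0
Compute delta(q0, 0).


Looking up transition function:
delta(q0, 0) in the table
Row: q0, Column: 0
Result: q0

q0


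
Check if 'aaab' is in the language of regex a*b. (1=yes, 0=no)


Pattern: a*b
String: 'aaab'
Pattern requires: zero or more 'a's followed by exactly one 'b'
Found 3 leading 'a's
Remaining: 'b'
Remaining is exactly 'b' -> match
Result: 1

1


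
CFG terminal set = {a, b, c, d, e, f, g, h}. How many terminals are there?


Terminal symbols: a, b, c, d, e, f, g, h
Counting each: a (#1), b (#2), c (#3), d (#4), e (#5), f (#6), g (#7), h (#8)
Total = 8

8


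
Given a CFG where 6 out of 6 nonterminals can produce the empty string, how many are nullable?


Nonterminals: {S, A, B, C, D, E}
A nonterminal is nullable if it can derive epsilon
Counting nullable nonterminals: 6
Total nullable = 6

6


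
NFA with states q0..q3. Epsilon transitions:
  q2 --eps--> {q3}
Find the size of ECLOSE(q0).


Starting from q0
Initialize closure = {q0}
q0 has no outgoing epsilon transitions -> nothing to add
Final closure: {q0}
Size = 1

1


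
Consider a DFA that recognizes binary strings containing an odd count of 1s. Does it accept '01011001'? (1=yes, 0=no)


DFA has 2 states: q_even (start, accept=no) and q_odd
Processing string '01011001' character by character:
  Position 0: read '0', 1-count=0 -> q_even (no change)
  Position 1: read '1', 1-count=1 -> q_odd
  Position 2: read '0', 1-count=1 -> q_odd (no change)
  Position 3: read '1', 1-count=2 -> q_even
  Position 4: read '1', 1-count=3 -> q_odd
  Position 5: read '0', 1-count=3 -> q_odd (no change)
  Position 6: read '0', 1-count=3 -> q_odd (no change)
  Position 7: read '1', 1-count=4 -> q_even
Final state: q_even, total 1s = 4 (even); the DFA requires an odd count -> reject

0


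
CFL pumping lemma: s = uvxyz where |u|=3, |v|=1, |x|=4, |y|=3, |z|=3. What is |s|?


|s| = |u| + |v| + |x| + |y| + |z|
= 3 + 1 + 4 + 3 + 3
= 4 + 4 + 6
= 8 + 6
= 14

14


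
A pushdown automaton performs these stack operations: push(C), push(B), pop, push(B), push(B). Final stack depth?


Tracing stack operations:
  push(C) -> stack = [C], depth=1
  push(B) -> stack = [C,B], depth=2
  pop -> removed B, stack = [C], depth=1
  push(B) -> stack = [C,B], depth=2
  push(B) -> stack = [C,B,B], depth=3
Final depth = 3

3


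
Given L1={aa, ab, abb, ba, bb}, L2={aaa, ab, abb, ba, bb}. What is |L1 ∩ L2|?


L1 = {aa, ab, abb, ba, bb}
L2 = {aaa, ab, abb, ba, bb}
Checking each string in L1 against L2:
  'aa': in L2? No
  'ab': in L2? Yes
  'abb': in L2? Yes
  'ba': in L2? Yes
  'bb': in L2? Yes
Intersection = {ab, abb, ba, bb}
|L1 ∩ L2| = 4

4


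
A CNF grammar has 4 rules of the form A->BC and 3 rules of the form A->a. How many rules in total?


CNF allows two rule forms:
  A -> BC (binary): 4 rules
  A -> a (terminal): 3 rules
Total = 4 + 3 = 7

7


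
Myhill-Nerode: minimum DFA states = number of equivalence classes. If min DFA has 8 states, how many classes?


Myhill-Nerode theorem:
Number of equivalence classes = number of states in minimal DFA
Minimal DFA states = 8
Therefore equivalence classes = 8

8


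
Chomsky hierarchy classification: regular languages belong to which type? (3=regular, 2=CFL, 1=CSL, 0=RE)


Chomsky hierarchy levels:
  Type 3: Regular (DFA/NFA/regex)
  Type 2: Context-free (PDA)
  Type 1: Context-sensitive
  Type 0: Recursively enumerable (TM)
'regular' corresponds to Type 3

3


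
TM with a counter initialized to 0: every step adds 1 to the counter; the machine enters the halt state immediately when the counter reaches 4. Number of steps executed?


Counter starts at 0. Counting sequence:
  Step 1: counter = 1
  Step 2: counter = 2
  Step 3: counter = 3
  Step 4: counter = 4
Counter reached 4 -> halt
Total steps = 4

4


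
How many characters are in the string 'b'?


String: 'b'
Counting characters:
  'b' appears 1 time(s)
Total length = 0 + 1 = 1

1


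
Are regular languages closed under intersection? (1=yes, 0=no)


Regular languages are closed under:
- Union (DFA product construction)
- Intersection (DFA product construction)
- Complement (swap accept/reject states)
- Concatenation (NFA construction)
- Kleene star (NFA construction)
intersection is in this list
Therefore: closed

1


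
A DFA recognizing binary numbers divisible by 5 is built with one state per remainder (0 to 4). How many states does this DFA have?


Divisibility by 5 is tracked via the remainder mod 5: 0, 1, ..., 4
The construction assigns one state to each remainder
Number of remainders = 5

5


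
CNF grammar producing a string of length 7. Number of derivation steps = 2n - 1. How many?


Chomsky Normal Form derivation:
String length n = 7
Each step either:
  - Splits a nonterminal into two (n-1 such steps)
  - Converts a nonterminal to terminal (n such steps)
Total = (n-1) + n = 2n - 1
= 2(7) - 1
= 14 - 1
= 13

13


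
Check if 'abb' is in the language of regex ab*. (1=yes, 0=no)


Pattern: ab*
String: 'abb'
Pattern requires: exactly one 'a' followed by zero or more 'b's
First char is 'a' -> OK
Rest 'bb': all b's? Yes
Result: 1

1


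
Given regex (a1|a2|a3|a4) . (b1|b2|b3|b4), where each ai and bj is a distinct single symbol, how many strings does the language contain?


First group: 4 alternatives
Second group: 4 alternatives
Concatenation: each choice from group 1 pairs with each from group 2
Total = 4 x 4 = 16

16


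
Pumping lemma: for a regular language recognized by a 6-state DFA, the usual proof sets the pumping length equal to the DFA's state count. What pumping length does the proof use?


Pumping lemma for regular languages (standard proof):
Take p = |Q|, the number of DFA states.
Any string of length >= |Q| passes through |Q|+1 states while reading its first |Q| symbols,
so by pigeonhole some state repeats, giving the loop that can be pumped.
Here |Q| = 6
Therefore the proof uses p = 6

6


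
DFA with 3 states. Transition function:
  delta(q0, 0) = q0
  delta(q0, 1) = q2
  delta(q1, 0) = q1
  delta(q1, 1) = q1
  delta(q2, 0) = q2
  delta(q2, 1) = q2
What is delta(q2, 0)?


Looking up transition function:
delta(q2, 0) in the table
Row: q2, Column: 0
Result: q2

q2


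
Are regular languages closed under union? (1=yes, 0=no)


Regular languages are closed under all standard operations:
- Union: Yes (product construction)
- Intersection: Yes (product construction)
- Complement: Yes (swap accept/reject)
- Concatenation: Yes (NFA construction)
Operation: union -> Closed

1


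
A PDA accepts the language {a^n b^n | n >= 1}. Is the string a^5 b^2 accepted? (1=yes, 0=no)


Language requires equal numbers of a's and b's
PDA pushes for each 'a', pops for each 'b'
Number of a's = 5
Number of b's = 2
5 != 2 -> Reject

0


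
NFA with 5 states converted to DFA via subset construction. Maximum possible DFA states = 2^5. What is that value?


NFA has 5 states
Subset construction: each DFA state = subset of NFA states
Maximum subsets = 2^5
2^5 = 32

32


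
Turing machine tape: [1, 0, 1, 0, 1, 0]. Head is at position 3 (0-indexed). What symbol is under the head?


Tape: [1, 0, 1, 0, 1, 0]
Positions: 0 1 2 3 4 5
Values:    1 0 1 0 1 0
Head at position 3
tape[3] = 0

0


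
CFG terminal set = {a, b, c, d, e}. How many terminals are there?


Terminal symbols: a, b, c, d, e
Counting each: a (#1), b (#2), c (#3), d (#4), e (#5)
Total = 5

5


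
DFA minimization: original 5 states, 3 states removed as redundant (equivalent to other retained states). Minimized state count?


Original DFA: 5 states
Redundant states removed: 3
Minimized states = original - removed
= 5 - 3
= 2

2


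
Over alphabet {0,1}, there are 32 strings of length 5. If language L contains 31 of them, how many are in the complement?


Alphabet: {0,1}
String length: 5
Total strings of length 5 = 2^5 = 32
Strings in L = 31
Complement = total - |L|
= 32 - 31
= 1

1


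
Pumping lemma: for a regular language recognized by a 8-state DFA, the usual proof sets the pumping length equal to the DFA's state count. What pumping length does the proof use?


Pumping lemma for regular languages (standard proof):
Take p = |Q|, the number of DFA states.
Any string of length >= |Q| passes through |Q|+1 states while reading its first |Q| symbols,
so by pigeonhole some state repeats, giving the loop that can be pumped.
Here |Q| = 8
Therefore the proof uses p = 8

8


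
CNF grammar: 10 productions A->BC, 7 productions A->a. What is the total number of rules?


CNF allows two rule forms:
  A -> BC (binary): 10 rules
  A -> a (terminal): 7 rules
Total = 10 + 7 = 17

17


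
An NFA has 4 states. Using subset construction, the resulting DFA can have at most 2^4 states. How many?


NFA has 4 states
Subset construction: each DFA state = subset of NFA states
Maximum subsets = 2^4
2^4 = 16

16


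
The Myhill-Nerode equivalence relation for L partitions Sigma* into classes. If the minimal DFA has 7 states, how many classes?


Myhill-Nerode theorem:
Number of equivalence classes = number of states in minimal DFA
Minimal DFA states = 7
Therefore equivalence classes = 7

7


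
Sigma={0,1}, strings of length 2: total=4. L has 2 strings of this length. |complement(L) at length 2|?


Alphabet: {0,1}
String length: 2
Total strings of length 2 = 2^2 = 4
Strings in L = 2
Complement = total - |L|
= 4 - 2
= 2

2


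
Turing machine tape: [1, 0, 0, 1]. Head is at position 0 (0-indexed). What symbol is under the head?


Tape: [1, 0, 0, 1]
Positions: 0 1 2 3
Values:    1 0 0 1
Head at position 0
tape[0] = 1

1


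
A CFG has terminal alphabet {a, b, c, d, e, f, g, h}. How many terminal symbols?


Terminal symbols: a, b, c, d, e, f, g, h
Counting each: a (#1), b (#2), c (#3), d (#4), e (#5), f (#6), g (#7), h (#8)
Total = 8

8


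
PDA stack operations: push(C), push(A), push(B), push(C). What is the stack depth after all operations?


Tracing stack operations:
  push(C) -> stack = [C], depth=1
  push(A) -> stack = [C,A], depth=2
  push(B) -> stack = [C,A,B], depth=3
  push(C) -> stack = [C,A,B,C], depth=4
Final depth = 4

4


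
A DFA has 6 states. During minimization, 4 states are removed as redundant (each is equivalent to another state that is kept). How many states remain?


Original DFA: 6 states
Redundant states removed: 4
Minimized states = original - removed
= 6 - 4
= 2

2


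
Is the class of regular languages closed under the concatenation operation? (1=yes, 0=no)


Regular languages are closed under:
- Union (DFA product construction)
- Intersection (DFA product construction)
- Complement (swap accept/reject states)
- Concatenation (NFA construction)
- Kleene star (NFA construction)
concatenation is in this list
Therefore: closed

1


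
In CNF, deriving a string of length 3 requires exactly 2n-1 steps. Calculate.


Chomsky Normal Form derivation:
String length n = 3
Each step either:
  - Splits a nonterminal into two (n-1 such steps)
  - Converts a nonterminal to terminal (n such steps)
Total = (n-1) + n = 2n - 1
= 2(3) - 1
= 6 - 1
= 5

5


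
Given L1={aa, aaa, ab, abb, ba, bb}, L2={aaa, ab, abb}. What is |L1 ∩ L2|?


L1 = {aa, aaa, ab, abb, ba, bb}
L2 = {aaa, ab, abb}
Checking each string in L1 against L2:
  'aa': in L2? No
  'aaa': in L2? Yes
  'ab': in L2? Yes
  'abb': in L2? Yes
  'ba': in L2? No
  'bb': in L2? No
Intersection = {aaa, ab, abb}
|L1 ∩ L2| = 3

3


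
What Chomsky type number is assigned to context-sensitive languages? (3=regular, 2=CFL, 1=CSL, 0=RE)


Chomsky hierarchy levels:
  Type 3: Regular (DFA/NFA/regex)
  Type 2: Context-free (PDA)
  Type 1: Context-sensitive
  Type 0: Recursively enumerable (TM)
'context-sensitive' corresponds to Type 1

1


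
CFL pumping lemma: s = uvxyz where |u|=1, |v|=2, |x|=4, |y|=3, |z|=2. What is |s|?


|s| = |u| + |v| + |x| + |y| + |z|
= 1 + 2 + 4 + 3 + 2
= 3 + 4 + 5
= 7 + 5
= 12

12


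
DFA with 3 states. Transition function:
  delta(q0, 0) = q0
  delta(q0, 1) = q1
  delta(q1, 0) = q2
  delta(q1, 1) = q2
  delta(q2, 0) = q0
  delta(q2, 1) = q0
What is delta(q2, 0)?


Looking up transition function:
delta(q2, 0) in the table
Row: q2, Column: 0
Result: q0

q0


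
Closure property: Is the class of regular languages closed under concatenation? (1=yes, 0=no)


Regular languages are closed under all standard operations:
- Union: Yes (product construction)
- Intersection: Yes (product construction)
- Complement: Yes (swap accept/reject)
- Concatenation: Yes (NFA construction)
Operation: concatenation -> Closed

1


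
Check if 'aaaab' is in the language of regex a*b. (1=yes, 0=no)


Pattern: a*b
String: 'aaaab'
Pattern requires: zero or more 'a's followed by exactly one 'b'
Found 4 leading 'a's
Remaining: 'b'
Remaining is exactly 'b' -> match
Result: 1

1


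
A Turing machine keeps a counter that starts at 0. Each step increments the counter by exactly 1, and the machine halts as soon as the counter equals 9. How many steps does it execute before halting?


Counter starts at 0. Counting sequence:
  Step 1: counter = 1
  Step 2: counter = 2
  Step 3: counter = 3
  Step 4: counter = 4
  Step 5: counter = 5
  Step 6: counter = 6
  ...
  Step 9: counter = 9
Counter reached 9 -> halt
Total steps = 9

9


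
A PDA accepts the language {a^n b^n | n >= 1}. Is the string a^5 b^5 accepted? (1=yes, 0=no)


Language requires equal numbers of a's and b's
PDA pushes for each 'a', pops for each 'b'
Number of a's = 5
Number of b's = 5
5 == 5 -> Accept

1


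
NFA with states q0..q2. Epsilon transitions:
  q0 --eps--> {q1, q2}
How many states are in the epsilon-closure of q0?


Starting from q0
Initialize closure = {q0}
Follow epsilon from q0 -> add q1
Follow epsilon from q0 -> add q2
Final closure: {q0, q1, q2}
Size = 3

3


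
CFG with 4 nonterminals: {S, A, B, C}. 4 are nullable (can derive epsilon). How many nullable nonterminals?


Nonterminals: {S, A, B, C}
A nonterminal is nullable if it can derive epsilon
Counting nullable nonterminals: 4
Total nullable = 4

4


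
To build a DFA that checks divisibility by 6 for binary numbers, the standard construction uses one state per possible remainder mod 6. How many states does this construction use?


Divisibility by 6 is tracked via the remainder mod 6: 0, 1, ..., 5
The construction assigns one state to each remainder
Number of remainders = 6

6


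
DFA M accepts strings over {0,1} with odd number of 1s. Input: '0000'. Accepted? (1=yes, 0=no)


DFA has 2 states: q_even (start, accept=no) and q_odd
Processing string '0000' character by character:
  Position 0: read '0', 1-count=0 -> q_even (no change)
  Position 1: read '0', 1-count=0 -> q_even (no change)
  Position 2: read '0', 1-count=0 -> q_even (no change)
  Position 3: read '0', 1-count=0 -> q_even (no change)
Final state: q_even, total 1s = 0 (even); the DFA requires an odd count -> reject

0


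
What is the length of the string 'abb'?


String: 'abb'
Counting characters:
  'a' appears 1 time(s)
  'b' appears 2 time(s)
Total length = 1 + 2 = 3

3


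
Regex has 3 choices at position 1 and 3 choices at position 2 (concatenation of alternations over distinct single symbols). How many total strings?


First group: 3 alternatives
Second group: 3 alternatives
Concatenation: each choice from group 1 pairs with each from group 2
Total = 3 x 3 = 9

9


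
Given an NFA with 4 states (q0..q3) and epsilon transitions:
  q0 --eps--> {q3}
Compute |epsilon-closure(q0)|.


Starting from q0
Initialize closure = {q0}
Follow epsilon from q0 -> add q3
Final closure: {q0, q3}
Size = 2

2


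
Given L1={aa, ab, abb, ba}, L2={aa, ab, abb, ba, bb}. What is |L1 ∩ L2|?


L1 = {aa, ab, abb, ba}
L2 = {aa, ab, abb, ba, bb}
Checking each string in L1 against L2:
  'aa': in L2? Yes
  'ab': in L2? Yes
  'abb': in L2? Yes
  'ba': in L2? Yes
Intersection = {aa, ab, abb, ba}
|L1 ∩ L2| = 4

4


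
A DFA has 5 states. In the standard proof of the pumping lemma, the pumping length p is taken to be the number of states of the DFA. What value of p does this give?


Pumping lemma for regular languages (standard proof):
Take p = |Q|, the number of DFA states.
Any string of length >= |Q| passes through |Q|+1 states while reading its first |Q| symbols,
so by pigeonhole some state repeats, giving the loop that can be pumped.
Here |Q| = 5
Therefore the proof uses p = 5

5


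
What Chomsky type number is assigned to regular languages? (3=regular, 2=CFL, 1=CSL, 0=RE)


Chomsky hierarchy levels:
  Type 3: Regular (DFA/NFA/regex)
  Type 2: Context-free (PDA)
  Type 1: Context-sensitive
  Type 0: Recursively enumerable (TM)
'regular' corresponds to Type 3

3


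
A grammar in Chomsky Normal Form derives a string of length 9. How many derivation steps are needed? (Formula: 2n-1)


Chomsky Normal Form derivation:
String length n = 9
Each step either:
  - Splits a nonterminal into two (n-1 such steps)
  - Converts a nonterminal to terminal (n such steps)
Total = (n-1) + n = 2n - 1
= 2(9) - 1
= 18 - 1
= 17

17


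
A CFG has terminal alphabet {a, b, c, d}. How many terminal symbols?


Terminal symbols: a, b, c, d
Counting each: a (#1), b (#2), c (#3), d (#4)
Total = 4

4


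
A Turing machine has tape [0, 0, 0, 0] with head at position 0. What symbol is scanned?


Tape: [0, 0, 0, 0]
Positions: 0 1 2 3
Values:    0 0 0 0
Head at position 0
tape[0] = 0

0


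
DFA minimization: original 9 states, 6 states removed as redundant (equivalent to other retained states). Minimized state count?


Original DFA: 9 states
Redundant states removed: 6
Minimized states = original - removed
= 9 - 6
= 3

3


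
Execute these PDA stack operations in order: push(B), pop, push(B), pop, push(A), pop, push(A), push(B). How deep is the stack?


Tracing stack operations:
  push(B) -> stack = [B], depth=1
  pop -> removed B, stack = [], depth=0
  push(B) -> stack = [B], depth=1
  pop -> removed B, stack = [], depth=0
  push(A) -> stack = [A], depth=1
  pop -> removed A, stack = [], depth=0
  push(A) -> stack = [A], depth=1
  push(B) -> stack = [A,B], depth=2
Final depth = 2

2


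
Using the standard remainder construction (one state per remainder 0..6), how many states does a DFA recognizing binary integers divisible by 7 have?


Divisibility by 7 is tracked via the remainder mod 7: 0, 1, ..., 6
The construction assigns one state to each remainder
Number of remainders = 7

7


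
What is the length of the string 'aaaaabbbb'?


String: 'aaaaabbbb'
Counting characters:
  'a' appears 5 time(s)
  'b' appears 4 time(s)
Total length = 5 + 4 = 9

9


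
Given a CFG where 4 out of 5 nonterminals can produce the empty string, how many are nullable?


Nonterminals: {S, A, B, C, D}
A nonterminal is nullable if it can derive epsilon
Counting nullable nonterminals: 4
Total nullable = 4

4


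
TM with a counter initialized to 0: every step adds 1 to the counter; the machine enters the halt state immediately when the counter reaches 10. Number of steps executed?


Counter starts at 0. Counting sequence:
  Step 1: counter = 1
  Step 2: counter = 2
  Step 3: counter = 3
  Step 4: counter = 4
  Step 5: counter = 5
  Step 6: counter = 6
  ...
  Step 10: counter = 10
Counter reached 10 -> halt
Total steps = 10

10
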